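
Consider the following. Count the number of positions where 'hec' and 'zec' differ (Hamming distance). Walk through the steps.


Alignment:
Position 1: 'h' vs 'z' = DIFFER
Position 2: 'e' vs 'e' = match
Position 3: 'c' vs 'c' = match
Total differences: 1

1


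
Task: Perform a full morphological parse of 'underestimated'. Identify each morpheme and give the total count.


Step 1: Identify prefix: 'under' (meaning: beneath/insufficient)
Step 2: Identify root: 'estimate'
Step 3: Identify suffix(es): 'ed'
Decomposition: under- (prefix: beneath/insufficient) + estimate (root) + -ed (suffix: past)
Total morphemes: 3

3 morphemes (under- (prefix: beneath/insufficient) + estimate (root) + -ed (suffix: past))


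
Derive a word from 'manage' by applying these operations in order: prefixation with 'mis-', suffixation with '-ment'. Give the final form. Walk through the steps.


Step 1: Add prefix 'mis-' to 'manage' = 'mismanage'
Step 2: Add suffix '-ment' to 'mismanage' = 'mismanagement'

mismanagement


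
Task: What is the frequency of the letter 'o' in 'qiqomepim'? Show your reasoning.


Letter 'o' in 'qiqomepim': found at position(s) 4 = 1 occurrence(s).

1


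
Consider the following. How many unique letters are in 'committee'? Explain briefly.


Unique letters in 'committee': {c, e, i, m, o, t} = 6 distinct letters.

6


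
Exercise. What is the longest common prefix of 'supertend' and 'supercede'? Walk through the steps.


Compare from the start: 5 characters match: 'super'. Mismatch at position 6: 't' vs 'c'.

super


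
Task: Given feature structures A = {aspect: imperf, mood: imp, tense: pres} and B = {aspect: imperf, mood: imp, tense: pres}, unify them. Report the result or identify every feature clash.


Compare features:
aspect: A=imperf vs B=imperf -> unified: imperf
mood: A=imp vs B=imp -> unified: imp
tense: A=pres vs B=pres -> unified: pres
No clashes found.

Unified: {aspect: imperf, mood: imp, tense: pres}


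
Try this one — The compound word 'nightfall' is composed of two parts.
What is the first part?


Split 'nightfall' into 'night' + 'fall'. The first part is 'night'.

night


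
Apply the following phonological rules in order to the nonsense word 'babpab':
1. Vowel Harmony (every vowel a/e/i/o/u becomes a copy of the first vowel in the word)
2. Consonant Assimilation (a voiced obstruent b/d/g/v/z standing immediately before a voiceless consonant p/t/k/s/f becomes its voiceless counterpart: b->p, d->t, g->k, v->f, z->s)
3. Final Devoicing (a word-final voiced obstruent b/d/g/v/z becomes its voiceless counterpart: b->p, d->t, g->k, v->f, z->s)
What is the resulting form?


Starting form: 'babpab'
Rule 1: Vowel Harmony: all vowels already match. No change.
Rule 2: Consonant Assimilation: voiced obstruent before voiceless consonant becomes voiceless ('bp' -> 'pp'). 'babpab' -> 'bappab'
Rule 3: Final Devoicing: word-final voiced obstruent 'b' becomes voiceless 'p'. 'bappab' -> 'bappap'
Final form: 'bappap'

bappap


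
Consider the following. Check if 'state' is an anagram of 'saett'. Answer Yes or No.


Sorted letters of 'state': 'aestt'
Sorted letters of 'saett': 'aestt'
They match.

Yes


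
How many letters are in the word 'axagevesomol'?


Spell out 'axagevesomol' and number each letter: a(1), x(2), a(3), g(4), e(5), v(6), e(7), s(8), o(9), m(10), o(11), l(12). Total: 12 letters.

12


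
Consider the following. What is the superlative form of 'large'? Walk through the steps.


Apply superlative formation (ends in e: add -st): 'large' -> 'largest'.

largest


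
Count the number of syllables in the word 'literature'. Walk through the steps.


Break 'literature' into syllables: lit-er-a-ture -> lit | er | a | ture = 4 syllables

4 syllables


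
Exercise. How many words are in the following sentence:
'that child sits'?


Split into words: that | child | sits = 3 words.

3


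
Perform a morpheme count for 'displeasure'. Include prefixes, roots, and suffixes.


Decomposition: dis- (prefix) + please (root) + -ure (suffix) = 3 morpheme(s)

3 morphemes


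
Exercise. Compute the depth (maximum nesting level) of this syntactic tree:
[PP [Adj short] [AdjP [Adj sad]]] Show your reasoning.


Count bracket nesting levels:
'[' at pos 0: depth = 1
'[' at pos 4: depth = 2
'[' at pos 16: depth = 2
'[' at pos 22: depth = 3
Maximum depth reached: 3

3


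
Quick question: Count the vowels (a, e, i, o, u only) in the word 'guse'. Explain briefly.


Vowels in 'guse': u, e = 2 vowels.

2


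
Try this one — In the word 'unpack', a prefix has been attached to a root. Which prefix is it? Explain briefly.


The word 'unpack' = 'un' (prefix) + 'pack' (root). The prefix is 'un'.

un


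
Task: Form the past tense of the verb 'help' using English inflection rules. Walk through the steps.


Apply rule: Add -ed. 'help' becomes 'helped'.

helped


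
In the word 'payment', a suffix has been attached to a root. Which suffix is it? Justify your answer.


The word 'payment' = 'pay' (root) + '-ment' (suffix). The suffix is '-ment'.

ment


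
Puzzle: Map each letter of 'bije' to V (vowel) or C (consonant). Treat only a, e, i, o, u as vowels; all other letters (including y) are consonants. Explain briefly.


Letter mapping: b = C, i = V, j = C, e = V.

CVCV


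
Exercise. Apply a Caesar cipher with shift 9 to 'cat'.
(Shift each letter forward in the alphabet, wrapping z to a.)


Shift each letter by 9: c -> l, a -> j, t -> c. Result: 'ljc'.

ljc


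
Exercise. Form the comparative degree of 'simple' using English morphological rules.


Apply comparative formation (ends in e: add -r): 'simple' -> 'simpler'.

simpler


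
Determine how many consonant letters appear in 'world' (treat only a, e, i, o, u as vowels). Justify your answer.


Consonants in 'world': w, r, l, d = 4 consonants.

4


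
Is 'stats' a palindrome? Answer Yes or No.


Forward: 'stats'
Reversed: 'stats'
They are identical.

Yes


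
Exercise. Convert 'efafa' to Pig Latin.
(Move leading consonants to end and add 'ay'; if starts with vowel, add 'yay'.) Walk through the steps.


'efafa' starts with a vowel, so add 'yay': 'efafayay'.

efafayay


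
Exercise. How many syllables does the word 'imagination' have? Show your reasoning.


Break 'imagination' into syllables: i-mag-i-na-tion -> i | mag | i | na | tion = 5 syllables

5 syllables


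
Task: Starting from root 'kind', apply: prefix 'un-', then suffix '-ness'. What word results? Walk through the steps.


Step 1: Add prefix 'un-' to 'kind' = 'unkind'
Step 2: Add suffix '-ness' to 'unkind' = 'unkindness'

unkindness


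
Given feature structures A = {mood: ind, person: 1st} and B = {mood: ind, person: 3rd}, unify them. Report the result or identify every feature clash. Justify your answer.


Compare features:
mood: A=ind vs B=ind -> unified: ind
person: A=1st vs B=3rd -> CLASH
Clash detected on feature 'person' (1st vs 3rd); unification fails.

CLASH on 'person' (1st vs 3rd)


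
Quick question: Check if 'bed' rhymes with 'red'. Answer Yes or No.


Rime (stressed vowel + following sounds) of 'bed': -ed = /ɛd/
Rime of 'red': -ed = /ɛd/
/ɛd/ and /ɛd/ are the same ending sound, so the words rhyme.

Yes


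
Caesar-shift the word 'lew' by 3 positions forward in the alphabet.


Shift each letter by 3: l -> o, e -> h, w -> z. Result: 'ohz'.

ohz


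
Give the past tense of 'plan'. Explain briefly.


Apply rule: Double final consonant and add -ed. 'plan' becomes 'planned'.

planned


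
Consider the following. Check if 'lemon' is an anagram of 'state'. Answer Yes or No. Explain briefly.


Sorted letters of 'lemon': 'elmno'
Sorted letters of 'state': 'aestt'
They do not match.

No


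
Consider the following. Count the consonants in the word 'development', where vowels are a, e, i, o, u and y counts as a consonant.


Consonants in 'development': d, v, l, p, m, n, t = 7 consonants.

7


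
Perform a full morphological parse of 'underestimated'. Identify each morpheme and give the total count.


Step 1: Identify prefix: 'under' (meaning: beneath/insufficient)
Step 2: Identify root: 'estimate'
Step 3: Identify suffix(es): 'ed'
Decomposition: under- (prefix: beneath/insufficient) + estimate (root) + -ed (suffix: past)
Total morphemes: 3

3 morphemes (under- (prefix: beneath/insufficient) + estimate (root) + -ed (suffix: past))


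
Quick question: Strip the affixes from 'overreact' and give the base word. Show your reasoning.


Remove prefix 'over' from 'overreact' to get root 'react'.

react


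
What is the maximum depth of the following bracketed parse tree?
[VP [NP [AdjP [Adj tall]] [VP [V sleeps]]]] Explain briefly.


Count bracket nesting levels:
'[' at pos 0: depth = 1
'[' at pos 4: depth = 2
'[' at pos 8: depth = 3
'[' at pos 14: depth = 4
'[' at pos 26: depth = 3
'[' at pos 30: depth = 4
Maximum depth reached: 4

4


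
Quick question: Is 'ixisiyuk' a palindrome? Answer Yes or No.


Forward: 'ixisiyuk'
Reversed: 'kuyisixi'
They differ.

No


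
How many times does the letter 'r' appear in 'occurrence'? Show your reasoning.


Letter 'r' in 'occurrence': found at position(s) 5, 6 = 2 occurrence(s).

2


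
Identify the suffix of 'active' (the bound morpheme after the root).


The word 'active' = 'act' (root) + '-ive' (suffix). The suffix is '-ive'.

ive


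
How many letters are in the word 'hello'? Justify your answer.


Spell out 'hello' and number each letter: h(1), e(2), l(3), l(4), o(5). Total: 5 letters.

5


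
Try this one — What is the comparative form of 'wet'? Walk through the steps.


Apply comparative formation (double final consonant, add -er): 'wet' -> 'wetter'.

wetter


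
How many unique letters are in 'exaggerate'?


Unique letters in 'exaggerate': {a, e, g, r, t, x} = 6 distinct letters.

6


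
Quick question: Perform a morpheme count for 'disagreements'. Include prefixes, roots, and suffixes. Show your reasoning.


Decomposition: dis- (prefix) + agree (root) + -ment (suffix) + -s (plural) = 4 morpheme(s)

4 morphemes


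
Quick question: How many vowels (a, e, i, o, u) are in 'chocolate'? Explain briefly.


Vowels in 'chocolate': o, o, a, e = 4 vowels.

4


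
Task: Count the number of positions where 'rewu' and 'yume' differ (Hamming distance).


Alignment:
Position 1: 'r' vs 'y' = DIFFER
Position 2: 'e' vs 'u' = DIFFER
Position 3: 'w' vs 'm' = DIFFER
Position 4: 'u' vs 'e' = DIFFER
Total differences: 4

4


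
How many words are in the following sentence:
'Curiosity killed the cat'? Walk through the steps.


Split into words: Curiosity | killed | the | cat = 4 words.

4


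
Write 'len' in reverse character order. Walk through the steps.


Reverse 'len' character by character: 'nel'.

nel


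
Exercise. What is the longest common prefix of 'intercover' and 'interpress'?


Compare from the start: 5 characters match: 'inter'. Mismatch at position 6: 'c' vs 'p'.

inter


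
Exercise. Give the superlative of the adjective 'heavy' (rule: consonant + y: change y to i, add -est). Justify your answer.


Apply superlative formation (consonant + y: change y to i, add -est): 'heavy' -> 'heaviest'.

heaviest


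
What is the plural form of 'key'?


Apply rule: Add -s. 'key' becomes 'keys'.

keys


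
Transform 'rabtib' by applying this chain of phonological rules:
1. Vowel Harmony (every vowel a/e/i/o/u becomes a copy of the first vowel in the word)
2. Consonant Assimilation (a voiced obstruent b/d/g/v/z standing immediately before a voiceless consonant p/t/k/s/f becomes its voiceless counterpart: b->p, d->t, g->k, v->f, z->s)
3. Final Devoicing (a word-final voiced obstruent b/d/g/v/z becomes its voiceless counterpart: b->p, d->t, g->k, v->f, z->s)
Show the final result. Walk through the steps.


Starting form: 'rabtib'
Rule 1: Vowel Harmony: all vowels become 'a' (matching first vowel). 'rabtib' -> 'rabtab'
Rule 2: Consonant Assimilation: voiced obstruent before voiceless consonant becomes voiceless ('bt' -> 'pt'). 'rabtab' -> 'raptab'
Rule 3: Final Devoicing: word-final voiced obstruent 'b' becomes voiceless 'p'. 'raptab' -> 'raptap'
Final form: 'raptap'

raptap


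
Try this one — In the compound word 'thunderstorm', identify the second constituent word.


Split 'thunderstorm' into 'thunder' + 'storm'. The second part is 'storm'.

storm


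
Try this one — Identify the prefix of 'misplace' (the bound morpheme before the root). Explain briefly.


The word 'misplace' = 'mis' (prefix) + 'place' (root). The prefix is 'mis'.

mis


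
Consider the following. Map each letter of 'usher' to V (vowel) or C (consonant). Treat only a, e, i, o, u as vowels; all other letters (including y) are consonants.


Letter mapping: u = V, s = C, h = C, e = V, r = C.

VCCVC


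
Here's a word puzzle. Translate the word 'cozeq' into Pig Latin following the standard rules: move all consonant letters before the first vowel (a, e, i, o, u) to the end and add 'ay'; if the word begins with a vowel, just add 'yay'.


'cozeq': move consonant cluster 'c' to end and add 'ay': 'ozeqcay'.

ozeqcay


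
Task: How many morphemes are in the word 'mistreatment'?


Decomposition: mis- (prefix) + treat (root) + -ment (suffix) = 3 morpheme(s)

3 morphemes


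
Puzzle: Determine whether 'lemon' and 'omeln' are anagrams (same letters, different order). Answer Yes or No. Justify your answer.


Sorted letters of 'lemon': 'elmno'
Sorted letters of 'omeln': 'elmno'
They match.

Yes


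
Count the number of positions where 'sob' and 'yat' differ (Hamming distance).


Alignment:
Position 1: 's' vs 'y' = DIFFER
Position 2: 'o' vs 'a' = DIFFER
Position 3: 'b' vs 't' = DIFFER
Total differences: 3

3


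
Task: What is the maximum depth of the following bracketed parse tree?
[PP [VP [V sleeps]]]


Count bracket nesting levels:
'[' at pos 0: depth = 1
'[' at pos 4: depth = 2
'[' at pos 8: depth = 3
Maximum depth reached: 3

3


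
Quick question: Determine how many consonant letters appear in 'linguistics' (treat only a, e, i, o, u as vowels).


Consonants in 'linguistics': l, n, g, s, t, c, s = 7 consonants.

7


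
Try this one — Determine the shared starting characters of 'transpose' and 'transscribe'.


Compare from the start: 5 characters match: 'trans'. Mismatch at position 6: 'p' vs 's'.

trans


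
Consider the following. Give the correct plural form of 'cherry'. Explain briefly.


Apply rule: Change -y to -ies (consonant + y). 'cherry' becomes 'cherries'.

cherries


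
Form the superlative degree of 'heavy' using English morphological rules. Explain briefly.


Apply superlative formation (consonant + y: change y to i, add -est): 'heavy' -> 'heaviest'.

heaviest


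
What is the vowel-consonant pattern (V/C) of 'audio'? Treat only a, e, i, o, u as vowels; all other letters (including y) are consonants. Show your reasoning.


Letter mapping: a = V, u = V, d = C, i = V, o = V.

VVCVV


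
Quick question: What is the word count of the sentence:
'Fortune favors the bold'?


Split into words: Fortune | favors | the | bold = 4 words.

4


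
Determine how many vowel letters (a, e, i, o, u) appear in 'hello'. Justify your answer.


Vowels in 'hello': e, o = 2 vowels.

2


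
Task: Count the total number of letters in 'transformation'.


Spell out 'transformation' and number each letter: t(1), r(2), a(3), n(4), s(5), f(6), o(7), r(8), m(9), a(10), t(11), i(12), o(13), n(14). Total: 14 letters.

14


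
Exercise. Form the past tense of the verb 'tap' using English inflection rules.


Apply rule: Double final consonant and add -ed. 'tap' becomes 'tapped'.

tapped


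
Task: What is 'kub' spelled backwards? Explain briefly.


Reverse 'kub' character by character: 'buk'.

buk


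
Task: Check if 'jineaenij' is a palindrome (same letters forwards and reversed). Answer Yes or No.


Forward: 'jineaenij'
Reversed: 'jineaenij'
They are identical.

Yes


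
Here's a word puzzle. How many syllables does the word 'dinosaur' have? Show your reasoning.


Break 'dinosaur' into syllables: di-no-saur -> di | no | saur = 3 syllables

3 syllables


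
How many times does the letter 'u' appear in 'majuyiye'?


Letter 'u' in 'majuyiye': found at position(s) 4 = 1 occurrence(s).

1


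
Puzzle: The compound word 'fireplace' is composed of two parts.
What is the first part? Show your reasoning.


Split 'fireplace' into 'fire' + 'place'. The first part is 'fire'.

fire


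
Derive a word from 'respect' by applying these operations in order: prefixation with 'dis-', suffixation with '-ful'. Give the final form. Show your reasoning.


Step 1: Add prefix 'dis-' to 'respect' = 'disrespect'
Step 2: Add suffix '-ful' to 'disrespect' = 'disrespectful'

disrespectful


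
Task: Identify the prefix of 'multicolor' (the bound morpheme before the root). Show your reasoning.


The word 'multicolor' = 'multi' (prefix) + 'color' (root). The prefix is 'multi'.

multi


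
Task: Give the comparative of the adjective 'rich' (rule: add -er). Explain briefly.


Apply comparative formation (add -er): 'rich' -> 'richer'.

richer


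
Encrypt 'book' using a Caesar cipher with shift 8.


Shift each letter by 8: b -> j, o -> w, o -> w, k -> s. Result: 'jwws'.

jwws


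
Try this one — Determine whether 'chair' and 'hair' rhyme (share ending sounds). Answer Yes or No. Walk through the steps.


Rime (stressed vowel + following sounds) of 'chair': -air = /ɛər/
Rime of 'hair': -air = /ɛər/
/ɛər/ and /ɛər/ are the same ending sound, so the words rhyme.

Yes


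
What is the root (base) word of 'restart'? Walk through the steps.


Remove prefix 're' from 'restart' to get root 'start'.

start


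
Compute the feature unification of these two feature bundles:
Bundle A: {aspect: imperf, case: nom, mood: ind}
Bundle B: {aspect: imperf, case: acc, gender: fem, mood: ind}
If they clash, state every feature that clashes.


Compare features:
aspect: A=imperf vs B=imperf -> unified: imperf
case: A=nom vs B=acc -> CLASH
gender: A=_ vs B=fem -> unified: fem
mood: A=ind vs B=ind -> unified: ind
Clash detected on feature 'case' (nom vs acc); unification fails.

CLASH on 'case' (nom vs acc)


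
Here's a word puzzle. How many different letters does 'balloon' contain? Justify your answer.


Unique letters in 'balloon': {a, b, l, n, o} = 5 distinct letters.

5


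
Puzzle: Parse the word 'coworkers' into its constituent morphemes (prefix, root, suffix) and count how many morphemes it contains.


Step 1: Identify prefix: 'co' (meaning: together)
Step 2: Identify root: 'work'
Step 3: Identify suffix(es): 'er, s'
Decomposition: co- (prefix: together) + work (root) + -er (suffix: one who) + -s (plural)
Total morphemes: 4

4 morphemes (co- (prefix: together) + work (root) + -er (suffix: one who) + -s (plural))


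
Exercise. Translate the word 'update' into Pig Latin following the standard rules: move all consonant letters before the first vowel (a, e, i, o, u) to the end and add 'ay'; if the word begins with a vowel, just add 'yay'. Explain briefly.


'update' starts with a vowel, so add 'yay': 'updateyay'.

updateyay


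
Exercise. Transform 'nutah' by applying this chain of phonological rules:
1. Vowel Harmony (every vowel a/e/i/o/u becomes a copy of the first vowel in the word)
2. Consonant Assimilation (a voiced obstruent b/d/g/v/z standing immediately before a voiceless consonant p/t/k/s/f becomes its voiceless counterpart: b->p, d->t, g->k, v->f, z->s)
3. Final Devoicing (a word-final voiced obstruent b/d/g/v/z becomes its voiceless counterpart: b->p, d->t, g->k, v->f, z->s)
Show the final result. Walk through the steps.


Starting form: 'nutah'
Rule 1: Vowel Harmony: all vowels become 'u' (matching first vowel). 'nutah' -> 'nutuh'
Rule 2: Consonant Assimilation: no voiced obstruent (b/d/g/v/z) stands immediately before a voiceless consonant (p/t/k/s/f). No change.
Rule 3: Final Devoicing: final consonant 'h' is not one of the voiced obstruents b/d/g/v/z. No change.
Final form: 'nutuh'

nutuh


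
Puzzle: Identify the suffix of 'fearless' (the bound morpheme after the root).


The word 'fearless' = 'fear' (root) + '-less' (suffix). The suffix is '-less'.

less


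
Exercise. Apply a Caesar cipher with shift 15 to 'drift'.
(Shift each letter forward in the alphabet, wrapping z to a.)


Shift each letter by 15: d -> s, r -> g, i -> x, f -> u, t -> i. Result: 'sgxui'.

sgxui


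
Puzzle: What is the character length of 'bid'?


Spell out 'bid' and number each letter: b(1), i(2), d(3). Total: 3 letters.

3


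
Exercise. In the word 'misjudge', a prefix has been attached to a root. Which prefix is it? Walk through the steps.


The word 'misjudge' = 'mis' (prefix) + 'judge' (root). The prefix is 'mis'.

mis


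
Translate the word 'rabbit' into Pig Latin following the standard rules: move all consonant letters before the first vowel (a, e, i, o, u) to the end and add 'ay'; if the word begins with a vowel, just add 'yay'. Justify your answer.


'rabbit': move consonant cluster 'r' to end and add 'ay': 'abbitray'.

abbitray


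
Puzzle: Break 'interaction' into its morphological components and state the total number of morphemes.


Step 1: Identify prefix: 'inter' (meaning: between)
Step 2: Identify root: 'act'
Step 3: Identify suffix(es): 'ion'
Decomposition: inter- (prefix: between) + act (root) + -ion (suffix: act of)
Total morphemes: 3

3 morphemes (inter- (prefix: between) + act (root) + -ion (suffix: act of))


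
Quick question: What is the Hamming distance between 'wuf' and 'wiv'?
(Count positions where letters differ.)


Alignment:
Position 1: 'w' vs 'w' = match
Position 2: 'u' vs 'i' = DIFFER
Position 3: 'f' vs 'v' = DIFFER
Total differences: 2

2


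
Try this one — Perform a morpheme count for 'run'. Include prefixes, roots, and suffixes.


Decomposition: run (free morpheme) = 1 morpheme(s)

1 morphemes


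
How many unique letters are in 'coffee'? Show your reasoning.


Unique letters in 'coffee': {c, e, f, o} = 4 distinct letters.

4


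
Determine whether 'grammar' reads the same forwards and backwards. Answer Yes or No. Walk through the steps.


Forward: 'grammar'
Reversed: 'rammarg'
They differ.

No


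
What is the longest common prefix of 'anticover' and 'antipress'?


Compare from the start: 4 characters match: 'anti'. Mismatch at position 5: 'c' vs 'p'.

anti


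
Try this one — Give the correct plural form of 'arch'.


Apply rule: Add -es (sibilant/fricative ending). 'arch' becomes 'arches'.

arches


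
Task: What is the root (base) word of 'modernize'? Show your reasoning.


Remove suffix '-ize' from 'modernize' to get root 'modern'.

modern


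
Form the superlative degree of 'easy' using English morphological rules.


Apply superlative formation (consonant + y: change y to i, add -est): 'easy' -> 'easiest'.

easiest


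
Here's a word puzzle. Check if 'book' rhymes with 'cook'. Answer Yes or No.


Rime (stressed vowel + following sounds) of 'book': -ook = /ʊk/
Rime of 'cook': -ook = /ʊk/
/ʊk/ and /ʊk/ are the same ending sound, so the words rhyme.

Yes


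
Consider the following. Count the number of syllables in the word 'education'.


Break 'education' into syllables: ed-u-ca-tion -> ed | u | ca | tion = 4 syllables

4 syllables


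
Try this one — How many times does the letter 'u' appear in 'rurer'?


Letter 'u' in 'rurer': found at position(s) 2 = 1 occurrence(s).

1


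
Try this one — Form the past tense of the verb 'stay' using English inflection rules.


Apply rule: Add -ed. 'stay' becomes 'stayed'.

stayed


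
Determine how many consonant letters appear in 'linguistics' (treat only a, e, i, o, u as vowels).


Consonants in 'linguistics': l, n, g, s, t, c, s = 7 consonants.

7


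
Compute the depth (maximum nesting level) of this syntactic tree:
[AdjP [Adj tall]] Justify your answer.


Count bracket nesting levels:
'[' at pos 0: depth = 1
'[' at pos 6: depth = 2
Maximum depth reached: 2

2


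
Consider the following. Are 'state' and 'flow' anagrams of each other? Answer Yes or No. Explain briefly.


Sorted letters of 'state': 'aestt'
Sorted letters of 'flow': 'flow'
They do not match.

No


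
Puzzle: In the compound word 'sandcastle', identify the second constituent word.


Split 'sandcastle' into 'sand' + 'castle'. The second part is 'castle'.

castle


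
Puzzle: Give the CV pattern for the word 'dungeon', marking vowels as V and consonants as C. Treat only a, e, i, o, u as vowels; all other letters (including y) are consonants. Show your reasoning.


Letter mapping: d = C, u = V, n = C, g = C, e = V, o = V, n = C.

CVCCVVC


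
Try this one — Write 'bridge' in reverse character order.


Reverse 'bridge' character by character: 'egdirb'.

egdirb


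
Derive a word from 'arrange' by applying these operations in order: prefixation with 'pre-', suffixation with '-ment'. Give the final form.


Step 1: Add prefix 'pre-' to 'arrange' = 'prearrange'
Step 2: Add suffix '-ment' to 'prearrange' = 'prearrangement'

prearrangement


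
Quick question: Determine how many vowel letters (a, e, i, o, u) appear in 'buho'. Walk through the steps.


Vowels in 'buho': u, o = 2 vowels.

2


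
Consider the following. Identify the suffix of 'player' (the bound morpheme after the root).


The word 'player' = 'play' (root) + '-er' (suffix). The suffix is '-er'.

er


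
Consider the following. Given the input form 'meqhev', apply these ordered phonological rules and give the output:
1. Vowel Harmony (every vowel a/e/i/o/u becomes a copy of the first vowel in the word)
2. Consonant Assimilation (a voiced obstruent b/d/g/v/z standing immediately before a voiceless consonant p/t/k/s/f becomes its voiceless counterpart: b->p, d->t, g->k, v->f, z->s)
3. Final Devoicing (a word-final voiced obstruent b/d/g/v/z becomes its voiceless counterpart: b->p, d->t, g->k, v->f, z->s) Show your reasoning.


Starting form: 'meqhev'
Rule 1: Vowel Harmony: all vowels already match. No change.
Rule 2: Consonant Assimilation: no voiced obstruent (b/d/g/v/z) stands immediately before a voiceless consonant (p/t/k/s/f). No change.
Rule 3: Final Devoicing: word-final voiced obstruent 'v' becomes voiceless 'f'. 'meqhev' -> 'meqhef'
Final form: 'meqhef'

meqhef


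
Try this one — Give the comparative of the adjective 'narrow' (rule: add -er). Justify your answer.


Apply comparative formation (add -er): 'narrow' -> 'narrower'.

narrower


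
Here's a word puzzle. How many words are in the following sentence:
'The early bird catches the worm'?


Split into words: The | early | bird | catches | the | worm = 6 words.

6


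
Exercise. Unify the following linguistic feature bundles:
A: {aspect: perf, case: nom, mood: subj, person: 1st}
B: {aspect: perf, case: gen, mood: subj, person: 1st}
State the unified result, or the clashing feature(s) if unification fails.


Compare features:
aspect: A=perf vs B=perf -> unified: perf
case: A=nom vs B=gen -> CLASH
mood: A=subj vs B=subj -> unified: subj
person: A=1st vs B=1st -> unified: 1st
Clash detected on feature 'case' (nom vs gen); unification fails.

CLASH on 'case' (nom vs gen)


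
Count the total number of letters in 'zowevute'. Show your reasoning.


Spell out 'zowevute' and number each letter: z(1), o(2), w(3), e(4), v(5), u(6), t(7), e(8). Total: 8 letters.

8


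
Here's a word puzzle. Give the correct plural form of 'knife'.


Apply rule: Change -fe to -ves. 'knife' becomes 'knives'.

knives


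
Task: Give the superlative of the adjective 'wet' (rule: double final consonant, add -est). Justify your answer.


Apply superlative formation (double final consonant, add -est): 'wet' -> 'wettest'.

wettest


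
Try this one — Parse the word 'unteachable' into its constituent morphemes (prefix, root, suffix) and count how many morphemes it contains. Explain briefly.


Step 1: Identify prefix: 'un' (meaning: not/reverse)
Step 2: Identify root: 'teach'
Step 3: Identify suffix(es): 'able'
Decomposition: un- (prefix: not/reverse) + teach (root) + -able (suffix: capable of)
Total morphemes: 3

3 morphemes (un- (prefix: not/reverse) + teach (root) + -able (suffix: capable of))


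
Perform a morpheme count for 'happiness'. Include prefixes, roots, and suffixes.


Decomposition: happy (root) + -ness (suffix) = 2 morpheme(s)

2 morphemes


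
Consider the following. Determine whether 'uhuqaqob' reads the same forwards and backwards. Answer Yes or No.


Forward: 'uhuqaqob'
Reversed: 'boqaquhu'
They differ.

No


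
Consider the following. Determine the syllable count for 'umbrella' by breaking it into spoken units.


Break 'umbrella' into syllables: um-brel-la -> um | brel | la = 3 syllables

3 syllables


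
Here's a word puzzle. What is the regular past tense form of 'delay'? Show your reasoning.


Apply rule: Add -ed. 'delay' becomes 'delayed'.

delayed


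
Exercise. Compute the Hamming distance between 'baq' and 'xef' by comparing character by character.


Alignment:
Position 1: 'b' vs 'x' = DIFFER
Position 2: 'a' vs 'e' = DIFFER
Position 3: 'q' vs 'f' = DIFFER
Total differences: 3

3


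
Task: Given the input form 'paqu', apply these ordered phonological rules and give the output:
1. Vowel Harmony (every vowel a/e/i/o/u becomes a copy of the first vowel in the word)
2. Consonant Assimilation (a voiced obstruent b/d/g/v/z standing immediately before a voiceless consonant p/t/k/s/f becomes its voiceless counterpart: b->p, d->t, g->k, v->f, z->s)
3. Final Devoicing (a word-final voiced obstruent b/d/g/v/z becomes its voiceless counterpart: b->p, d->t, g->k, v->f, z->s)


Starting form: 'paqu'
Rule 1: Vowel Harmony: all vowels become 'a' (matching first vowel). 'paqu' -> 'paqa'
Rule 2: Consonant Assimilation: no voiced obstruent (b/d/g/v/z) stands immediately before a voiceless consonant (p/t/k/s/f). No change.
Rule 3: Final Devoicing: the word ends in the vowel 'a', not a consonant. No change.
Final form: 'paqa'

paqa


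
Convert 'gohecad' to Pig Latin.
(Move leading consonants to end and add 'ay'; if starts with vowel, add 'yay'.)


'gohecad': move consonant cluster 'g' to end and add 'ay': 'ohecadgay'.

ohecadgay


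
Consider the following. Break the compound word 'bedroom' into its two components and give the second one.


Split 'bedroom' into 'bed' + 'room'. The second part is 'room'.

room


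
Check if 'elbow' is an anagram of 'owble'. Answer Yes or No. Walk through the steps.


Sorted letters of 'elbow': 'below'
Sorted letters of 'owble': 'below'
They match.

Yes


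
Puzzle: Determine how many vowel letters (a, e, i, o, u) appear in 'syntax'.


Vowels in 'syntax': a = 1 vowels.

1


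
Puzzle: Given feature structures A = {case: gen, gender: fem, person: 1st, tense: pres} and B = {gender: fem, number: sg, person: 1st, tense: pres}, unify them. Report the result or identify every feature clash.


Compare features:
case: A=gen vs B=_ -> unified: gen
gender: A=fem vs B=fem -> unified: fem
number: A=_ vs B=sg -> unified: sg
person: A=1st vs B=1st -> unified: 1st
tense: A=pres vs B=pres -> unified: pres
No clashes found.

Unified: {case: gen, gender: fem, number: sg, person: 1st, tense: pres}


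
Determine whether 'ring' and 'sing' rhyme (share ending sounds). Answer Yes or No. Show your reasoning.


Rime (stressed vowel + following sounds) of 'ring': -ing = /ɪŋ/
Rime of 'sing': -ing = /ɪŋ/
/ɪŋ/ and /ɪŋ/ are the same ending sound, so the words rhyme.

Yes


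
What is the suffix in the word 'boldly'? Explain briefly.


The word 'boldly' = 'bold' (root) + '-ly' (suffix). The suffix is '-ly'.

ly


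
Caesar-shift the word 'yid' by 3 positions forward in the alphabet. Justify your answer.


Shift each letter by 3: y -> b, i -> l, d -> g. Result: 'blg'.

blg


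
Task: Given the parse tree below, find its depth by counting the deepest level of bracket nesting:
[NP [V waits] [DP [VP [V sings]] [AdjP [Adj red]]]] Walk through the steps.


Count bracket nesting levels:
'[' at pos 0: depth = 1
'[' at pos 4: depth = 2
'[' at pos 14: depth = 2
'[' at pos 18: depth = 3
'[' at pos 22: depth = 4
'[' at pos 33: depth = 3
'[' at pos 39: depth = 4
Maximum depth reached: 4

4


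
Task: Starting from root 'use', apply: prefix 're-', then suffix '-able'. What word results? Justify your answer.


Step 1: Add prefix 're-' to 'use' = 'reuse'
Step 2: Add suffix '-able' to 'reuse' = 'reusable'

reusable


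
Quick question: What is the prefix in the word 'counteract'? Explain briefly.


The word 'counteract' = 'counter' (prefix) + 'act' (root). The prefix is 'counter'.

counter


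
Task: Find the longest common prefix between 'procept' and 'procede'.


Compare from the start: 5 characters match: 'proce'. Mismatch at position 6: 'p' vs 'd'.

proce


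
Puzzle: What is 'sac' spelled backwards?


Reverse 'sac' character by character: 'cas'.

cas


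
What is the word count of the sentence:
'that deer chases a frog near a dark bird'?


Split into words: that | deer | chases | a | frog | near | a | dark | bird = 9 words.

9


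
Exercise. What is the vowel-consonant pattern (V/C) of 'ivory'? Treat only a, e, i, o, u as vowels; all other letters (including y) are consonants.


Letter mapping: i = V, v = C, o = V, r = C, y = C.

VCVCC


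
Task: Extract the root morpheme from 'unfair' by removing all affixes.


Remove prefix 'un' from 'unfair' to get root 'fair'.

fair


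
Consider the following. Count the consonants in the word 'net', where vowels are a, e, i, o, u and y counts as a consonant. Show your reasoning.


Consonants in 'net': n, t = 2 consonants.

2


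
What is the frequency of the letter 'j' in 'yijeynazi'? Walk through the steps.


Letter 'j' in 'yijeynazi': found at position(s) 3 = 1 occurrence(s).

1


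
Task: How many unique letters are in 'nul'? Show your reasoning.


Unique letters in 'nul': {l, n, u} = 3 distinct letters.

3


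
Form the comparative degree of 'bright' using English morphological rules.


Apply comparative formation (add -er): 'bright' -> 'brighter'.

brighter


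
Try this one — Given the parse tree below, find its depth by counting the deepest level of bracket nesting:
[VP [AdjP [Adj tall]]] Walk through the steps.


Count bracket nesting levels:
'[' at pos 0: depth = 1
'[' at pos 4: depth = 2
'[' at pos 10: depth = 3
Maximum depth reached: 3

3


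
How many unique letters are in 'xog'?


Unique letters in 'xog': {g, o, x} = 3 distinct letters.

3


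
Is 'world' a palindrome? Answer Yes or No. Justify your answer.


Forward: 'world'
Reversed: 'dlrow'
They differ.

No


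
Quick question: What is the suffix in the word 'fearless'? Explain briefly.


The word 'fearless' = 'fear' (root) + '-less' (suffix). The suffix is '-less'.

less


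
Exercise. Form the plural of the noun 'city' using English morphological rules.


Apply rule: Change -y to -ies (consonant + y). 'city' becomes 'cities'.

cities


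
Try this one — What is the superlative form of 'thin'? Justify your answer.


Apply superlative formation (double final consonant, add -est): 'thin' -> 'thinnest'.

thinnest


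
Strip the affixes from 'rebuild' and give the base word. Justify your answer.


Remove prefix 're' from 'rebuild' to get root 'build'.

build


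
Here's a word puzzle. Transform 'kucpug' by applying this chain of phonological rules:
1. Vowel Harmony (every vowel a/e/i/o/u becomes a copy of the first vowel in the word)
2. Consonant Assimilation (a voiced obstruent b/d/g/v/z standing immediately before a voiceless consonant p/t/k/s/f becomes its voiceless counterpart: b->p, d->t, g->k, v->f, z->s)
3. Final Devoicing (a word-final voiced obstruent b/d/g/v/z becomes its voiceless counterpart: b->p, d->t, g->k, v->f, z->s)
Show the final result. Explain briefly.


Starting form: 'kucpug'
Rule 1: Vowel Harmony: all vowels already match. No change.
Rule 2: Consonant Assimilation: no voiced obstruent (b/d/g/v/z) stands immediately before a voiceless consonant (p/t/k/s/f). No change.
Rule 3: Final Devoicing: word-final voiced obstruent 'g' becomes voiceless 'k'. 'kucpug' -> 'kucpuk'
Final form: 'kucpuk'

kucpuk


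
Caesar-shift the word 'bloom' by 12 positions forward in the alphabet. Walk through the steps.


Shift each letter by 12: b -> n, l -> x, o -> a, o -> a, m -> y. Result: 'nxaay'.

nxaay


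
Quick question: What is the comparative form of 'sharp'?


Apply comparative formation (add -er): 'sharp' -> 'sharper'.

sharper


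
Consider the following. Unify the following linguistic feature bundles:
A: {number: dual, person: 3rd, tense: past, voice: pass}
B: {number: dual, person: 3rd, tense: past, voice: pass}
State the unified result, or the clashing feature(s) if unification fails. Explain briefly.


Compare features:
number: A=dual vs B=dual -> unified: dual
person: A=3rd vs B=3rd -> unified: 3rd
tense: A=past vs B=past -> unified: past
voice: A=pass vs B=pass -> unified: pass
No clashes found.

Unified: {number: dual, person: 3rd, tense: past, voice: pass}


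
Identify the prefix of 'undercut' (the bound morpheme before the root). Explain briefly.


The word 'undercut' = 'under' (prefix) + 'cut' (root). The prefix is 'under'.

under


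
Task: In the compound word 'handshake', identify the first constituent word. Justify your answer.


Split 'handshake' into 'hand' + 'shake'. The first part is 'hand'.

hand


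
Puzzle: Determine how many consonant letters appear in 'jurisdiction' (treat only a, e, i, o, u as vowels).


Consonants in 'jurisdiction': j, r, s, d, c, t, n = 7 consonants.

7


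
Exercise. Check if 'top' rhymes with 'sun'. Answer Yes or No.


Rime (stressed vowel + following sounds) of 'top': -op = /ɒp/
Rime of 'sun': -un = /ʌn/
/ɒp/ and /ʌn/ are different ending sounds, so the words do not rhyme.

No


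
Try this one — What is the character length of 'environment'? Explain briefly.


Spell out 'environment' and number each letter: e(1), n(2), v(3), i(4), r(5), o(6), n(7), m(8), e(9), n(10), t(11). Total: 11 letters.

11


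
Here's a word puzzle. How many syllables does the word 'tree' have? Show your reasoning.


Break 'tree' into syllables: tree -> tree = 1 syllable

1 syllable


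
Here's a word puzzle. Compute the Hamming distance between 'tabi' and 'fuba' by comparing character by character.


Alignment:
Position 1: 't' vs 'f' = DIFFER
Position 2: 'a' vs 'u' = DIFFER
Position 3: 'b' vs 'b' = match
Position 4: 'i' vs 'a' = DIFFER
Total differences: 3

3


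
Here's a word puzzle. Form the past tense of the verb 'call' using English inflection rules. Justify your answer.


Apply rule: Add -ed. 'call' becomes 'called'.

called


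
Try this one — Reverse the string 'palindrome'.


Reverse 'palindrome' character by character: 'emordnilap'.

emordnilap


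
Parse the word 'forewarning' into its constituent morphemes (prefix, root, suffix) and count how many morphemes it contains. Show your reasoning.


Step 1: Identify prefix: 'fore' (meaning: before/front)
Step 2: Identify root: 'warn'
Step 3: Identify suffix(es): 'ing'
Decomposition: fore- (prefix: before/front) + warn (root) + -ing (suffix: ongoing action)
Total morphemes: 3

3 morphemes (fore- (prefix: before/front) + warn (root) + -ing (suffix: ongoing action))
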